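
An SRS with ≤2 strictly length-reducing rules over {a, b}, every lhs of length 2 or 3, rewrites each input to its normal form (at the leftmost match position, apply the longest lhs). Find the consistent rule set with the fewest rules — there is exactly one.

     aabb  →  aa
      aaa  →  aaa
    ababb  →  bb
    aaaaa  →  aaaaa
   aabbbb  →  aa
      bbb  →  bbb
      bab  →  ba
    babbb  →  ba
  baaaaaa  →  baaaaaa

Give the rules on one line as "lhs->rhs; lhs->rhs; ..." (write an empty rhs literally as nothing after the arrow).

ab->a; aba->

  | aabb => aab => aa
  | aaa
  | ababb => bb
  | aaaaa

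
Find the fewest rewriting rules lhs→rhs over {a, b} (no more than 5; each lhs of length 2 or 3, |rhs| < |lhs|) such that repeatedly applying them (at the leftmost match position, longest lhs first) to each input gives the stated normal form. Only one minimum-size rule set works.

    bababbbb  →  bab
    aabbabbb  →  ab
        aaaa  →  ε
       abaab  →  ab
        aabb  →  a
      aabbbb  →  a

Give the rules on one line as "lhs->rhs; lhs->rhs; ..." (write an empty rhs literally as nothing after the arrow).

  | bababbbb => babaab => bab
  | aabbabbb => bbbabbb => aabbb => bbbb => ab
  | aaaa => baa => ε
  | abaab => ab

aa->b; baa->; bb->; bbb->a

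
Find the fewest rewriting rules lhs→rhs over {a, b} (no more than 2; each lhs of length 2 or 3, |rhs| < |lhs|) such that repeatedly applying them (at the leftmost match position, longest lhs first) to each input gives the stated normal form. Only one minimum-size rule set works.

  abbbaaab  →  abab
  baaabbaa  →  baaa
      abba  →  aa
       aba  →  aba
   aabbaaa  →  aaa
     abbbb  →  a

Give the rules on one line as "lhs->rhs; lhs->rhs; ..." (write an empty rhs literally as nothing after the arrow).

  | abbbaaab => abaaab => abab
  | baaabbaa => babbaa => baaa
  | abba => aa
  | aba

aab->b; bb->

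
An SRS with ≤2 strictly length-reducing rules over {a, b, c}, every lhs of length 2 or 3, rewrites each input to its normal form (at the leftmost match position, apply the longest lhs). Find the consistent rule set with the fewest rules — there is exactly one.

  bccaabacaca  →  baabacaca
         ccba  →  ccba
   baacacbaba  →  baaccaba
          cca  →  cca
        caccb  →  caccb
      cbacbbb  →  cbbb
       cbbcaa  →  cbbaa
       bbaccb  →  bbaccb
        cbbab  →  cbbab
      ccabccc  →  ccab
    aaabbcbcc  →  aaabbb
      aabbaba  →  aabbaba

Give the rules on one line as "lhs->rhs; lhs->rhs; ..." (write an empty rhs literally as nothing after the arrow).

  | bccaabacaca => bcaabacaca => baabacaca
  | ccba
  | baacacbaba => baaccaba
  | cca

acb->c; bc->b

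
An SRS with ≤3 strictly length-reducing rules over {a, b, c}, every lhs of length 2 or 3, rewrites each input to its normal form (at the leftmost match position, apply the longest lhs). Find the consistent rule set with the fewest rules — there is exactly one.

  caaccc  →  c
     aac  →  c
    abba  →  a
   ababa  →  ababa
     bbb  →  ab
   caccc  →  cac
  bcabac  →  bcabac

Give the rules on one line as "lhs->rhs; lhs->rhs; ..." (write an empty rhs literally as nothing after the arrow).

  | caaccc => cccc => ccc => cc => c
  | aac => c
  | abba => aaa => a
  | ababa

aa->; bb->a; cc->c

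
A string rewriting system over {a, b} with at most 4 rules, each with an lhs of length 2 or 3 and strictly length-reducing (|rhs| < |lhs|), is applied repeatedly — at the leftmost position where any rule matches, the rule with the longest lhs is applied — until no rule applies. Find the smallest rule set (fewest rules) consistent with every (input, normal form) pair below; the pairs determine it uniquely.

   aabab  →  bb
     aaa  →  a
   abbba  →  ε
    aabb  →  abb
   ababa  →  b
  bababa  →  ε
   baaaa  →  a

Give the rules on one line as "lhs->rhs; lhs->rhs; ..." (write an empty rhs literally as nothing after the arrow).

  | aabab => abab => bb
  | aaa => aa => a
  | abbba => abaa => ba => ε
  | aabb => abb

aa->a; aba->b; ba->; bbb->ba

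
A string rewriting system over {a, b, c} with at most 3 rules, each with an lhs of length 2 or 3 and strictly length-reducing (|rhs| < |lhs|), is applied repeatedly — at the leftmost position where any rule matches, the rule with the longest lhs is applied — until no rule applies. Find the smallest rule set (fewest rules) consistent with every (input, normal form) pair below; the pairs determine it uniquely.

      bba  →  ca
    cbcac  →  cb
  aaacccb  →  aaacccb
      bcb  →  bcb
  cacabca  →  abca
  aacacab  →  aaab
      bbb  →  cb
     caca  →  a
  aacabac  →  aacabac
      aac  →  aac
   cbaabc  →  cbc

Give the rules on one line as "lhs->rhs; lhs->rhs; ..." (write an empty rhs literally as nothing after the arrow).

baa->; bb->c; cac->

  | bba => ca
  | cbcac => cb
  | aaacccb
  | bcb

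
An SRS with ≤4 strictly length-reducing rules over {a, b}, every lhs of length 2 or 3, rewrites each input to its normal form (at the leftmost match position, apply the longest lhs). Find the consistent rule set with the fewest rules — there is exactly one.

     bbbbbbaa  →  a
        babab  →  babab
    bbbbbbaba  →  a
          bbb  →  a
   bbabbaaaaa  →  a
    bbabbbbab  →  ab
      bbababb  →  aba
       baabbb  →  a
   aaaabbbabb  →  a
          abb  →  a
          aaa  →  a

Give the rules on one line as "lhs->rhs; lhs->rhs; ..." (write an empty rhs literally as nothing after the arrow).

aa->a; aab->; bb->; bbb->a

  | bbbbbbaa => abbbaa => aaaa => aaa => aa => a
  | babab
  | bbbbbbaba => abbbaba => aaaba => aaba => a
  | bbb => a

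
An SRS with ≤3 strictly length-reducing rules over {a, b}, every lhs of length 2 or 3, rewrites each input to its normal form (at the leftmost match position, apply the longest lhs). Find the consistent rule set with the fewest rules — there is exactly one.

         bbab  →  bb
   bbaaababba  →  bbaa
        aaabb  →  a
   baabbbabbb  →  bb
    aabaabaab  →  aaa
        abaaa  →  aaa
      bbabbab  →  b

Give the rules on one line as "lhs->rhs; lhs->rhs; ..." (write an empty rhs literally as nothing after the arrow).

ab->; bbb->b

  | bbab => bb
  | bbaaababba => bbaaabba => bbaaba => bbaa
  | aaabb => aab => a
  | baabbbabbb => babbabbb => bbabbb => bbbb => bb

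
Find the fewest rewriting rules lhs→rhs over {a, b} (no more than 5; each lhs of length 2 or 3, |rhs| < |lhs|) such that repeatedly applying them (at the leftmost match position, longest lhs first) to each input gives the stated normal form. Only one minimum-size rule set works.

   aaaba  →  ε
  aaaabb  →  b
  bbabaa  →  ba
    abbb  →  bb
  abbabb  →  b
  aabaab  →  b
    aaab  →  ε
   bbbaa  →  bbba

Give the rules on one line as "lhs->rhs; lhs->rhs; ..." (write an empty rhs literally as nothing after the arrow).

  | aaaba => aaba => aba => ab => ε
  | aaaabb => aaabb => aabb => abb => b
  | bbabaa => baa => ba
  | abbb => bb

aa->a; ab->; aba->ab; bab->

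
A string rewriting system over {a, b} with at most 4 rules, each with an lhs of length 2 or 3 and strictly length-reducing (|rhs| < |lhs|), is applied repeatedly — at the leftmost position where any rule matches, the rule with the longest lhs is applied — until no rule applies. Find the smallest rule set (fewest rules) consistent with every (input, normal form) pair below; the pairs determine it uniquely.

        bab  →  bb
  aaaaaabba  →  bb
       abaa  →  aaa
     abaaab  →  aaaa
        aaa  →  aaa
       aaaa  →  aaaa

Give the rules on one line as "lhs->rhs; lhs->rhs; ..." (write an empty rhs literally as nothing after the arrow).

  | bab => bb
  | aaaaaabba => aaaaabba => aaaabba => aaabba => aabba => abba => bba => bb
  | abaa => aaa
  | abaaab => aaaab => aaaa

ab->a; abb->bb; ba->b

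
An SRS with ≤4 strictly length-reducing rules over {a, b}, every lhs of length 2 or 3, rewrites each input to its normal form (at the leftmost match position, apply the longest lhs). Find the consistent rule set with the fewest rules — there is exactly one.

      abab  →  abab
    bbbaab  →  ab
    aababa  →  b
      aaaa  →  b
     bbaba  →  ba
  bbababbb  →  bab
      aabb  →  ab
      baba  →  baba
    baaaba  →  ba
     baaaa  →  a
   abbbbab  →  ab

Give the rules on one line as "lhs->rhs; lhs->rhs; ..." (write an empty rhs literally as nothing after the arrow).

aa->b; aab->a; bb->b; bba->

  | abab
  | bbbaab => bbaab => ab
  | aababa => aaba => aa => b
  | aaaa => baa => bb => b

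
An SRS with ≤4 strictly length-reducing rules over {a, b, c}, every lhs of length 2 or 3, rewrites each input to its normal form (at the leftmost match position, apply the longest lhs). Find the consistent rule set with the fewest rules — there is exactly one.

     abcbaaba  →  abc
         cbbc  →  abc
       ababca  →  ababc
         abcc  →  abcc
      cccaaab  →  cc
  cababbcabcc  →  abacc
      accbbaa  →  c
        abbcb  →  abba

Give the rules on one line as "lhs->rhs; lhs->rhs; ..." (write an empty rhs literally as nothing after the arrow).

aa->c; ca->c; cb->a

  | abcbaaba => abaaaba => abcaba => abcba => abaa => abc
  | cbbc => abc
  | ababca => ababc
  | abcc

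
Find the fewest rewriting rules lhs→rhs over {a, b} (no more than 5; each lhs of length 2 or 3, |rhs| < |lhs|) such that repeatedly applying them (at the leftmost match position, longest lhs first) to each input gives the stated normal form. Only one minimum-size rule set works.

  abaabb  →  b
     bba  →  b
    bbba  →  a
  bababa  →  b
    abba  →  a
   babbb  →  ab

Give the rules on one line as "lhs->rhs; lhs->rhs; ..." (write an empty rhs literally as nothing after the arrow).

aa->b; ba->a; bb->a; bbb->b

  | abaabb => aaabb => babb => abb => aa => b
  | bba => aa => b
  | bbba => ba => a
  | bababa => ababa => aaba => bba => aa => b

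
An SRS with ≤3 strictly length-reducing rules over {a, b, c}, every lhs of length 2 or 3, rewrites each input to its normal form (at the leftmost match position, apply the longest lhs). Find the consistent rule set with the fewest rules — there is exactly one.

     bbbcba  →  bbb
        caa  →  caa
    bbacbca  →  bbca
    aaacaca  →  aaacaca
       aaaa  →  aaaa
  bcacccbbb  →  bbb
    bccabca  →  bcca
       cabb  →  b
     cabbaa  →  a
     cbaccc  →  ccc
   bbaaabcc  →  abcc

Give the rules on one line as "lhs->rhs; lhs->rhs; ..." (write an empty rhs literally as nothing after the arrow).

ba->; cab->; cb->b

  | bbbcba => bbbba => bbb
  | caa
  | bbacbca => bcbca => bbca
  | aaacaca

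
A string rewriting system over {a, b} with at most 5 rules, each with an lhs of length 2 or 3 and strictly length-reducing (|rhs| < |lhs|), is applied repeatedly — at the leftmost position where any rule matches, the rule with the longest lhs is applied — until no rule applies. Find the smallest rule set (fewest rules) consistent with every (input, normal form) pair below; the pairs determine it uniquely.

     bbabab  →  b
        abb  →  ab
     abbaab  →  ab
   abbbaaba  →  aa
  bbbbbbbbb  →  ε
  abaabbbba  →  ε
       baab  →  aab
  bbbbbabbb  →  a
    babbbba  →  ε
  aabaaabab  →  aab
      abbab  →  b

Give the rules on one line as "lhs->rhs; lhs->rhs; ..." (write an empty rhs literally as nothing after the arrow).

aba->; ba->a; bb->b; bbb->

  | bbabab => babab => abab => b
  | abb => ab
  | abbaab => abaab => ab
  | abbbaaba => aaaba => aa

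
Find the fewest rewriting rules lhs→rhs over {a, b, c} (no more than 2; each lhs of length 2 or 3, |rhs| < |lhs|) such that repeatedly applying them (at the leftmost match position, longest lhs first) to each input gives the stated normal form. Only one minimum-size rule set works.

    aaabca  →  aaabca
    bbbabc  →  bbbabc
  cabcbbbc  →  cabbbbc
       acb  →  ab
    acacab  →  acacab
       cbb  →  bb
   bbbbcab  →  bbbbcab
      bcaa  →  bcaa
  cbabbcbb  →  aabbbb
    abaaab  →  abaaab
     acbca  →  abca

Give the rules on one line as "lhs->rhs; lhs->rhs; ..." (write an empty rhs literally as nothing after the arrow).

cb->b; cba->aa

  | aaabca
  | bbbabc
  | cabcbbbc => cabbbbc
  | acb => ab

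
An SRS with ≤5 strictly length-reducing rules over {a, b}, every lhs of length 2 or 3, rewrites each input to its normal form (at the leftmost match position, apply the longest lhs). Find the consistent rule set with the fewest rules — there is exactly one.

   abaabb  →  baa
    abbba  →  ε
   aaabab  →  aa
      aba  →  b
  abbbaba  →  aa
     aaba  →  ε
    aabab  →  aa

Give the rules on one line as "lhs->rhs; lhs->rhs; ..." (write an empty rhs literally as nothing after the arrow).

  | abaabb => babb => baa
  | abbba => aaba => ab => ε
  | aaabab => aabab => abb => aa
  | aba => b

aaa->aa; ab->; aba->b; abb->aa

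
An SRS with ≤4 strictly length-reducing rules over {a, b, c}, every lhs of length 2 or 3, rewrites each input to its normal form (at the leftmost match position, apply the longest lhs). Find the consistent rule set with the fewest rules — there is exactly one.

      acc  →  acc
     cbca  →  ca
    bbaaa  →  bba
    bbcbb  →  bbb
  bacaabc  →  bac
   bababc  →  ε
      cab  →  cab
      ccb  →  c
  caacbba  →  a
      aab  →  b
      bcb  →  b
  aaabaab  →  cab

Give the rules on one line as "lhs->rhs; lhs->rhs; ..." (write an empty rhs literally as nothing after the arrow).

  | acc
  | cbca => ca
  | bbaaa => bba
  | bbcbb => bbb

aa->; aba->c; bc->; cb->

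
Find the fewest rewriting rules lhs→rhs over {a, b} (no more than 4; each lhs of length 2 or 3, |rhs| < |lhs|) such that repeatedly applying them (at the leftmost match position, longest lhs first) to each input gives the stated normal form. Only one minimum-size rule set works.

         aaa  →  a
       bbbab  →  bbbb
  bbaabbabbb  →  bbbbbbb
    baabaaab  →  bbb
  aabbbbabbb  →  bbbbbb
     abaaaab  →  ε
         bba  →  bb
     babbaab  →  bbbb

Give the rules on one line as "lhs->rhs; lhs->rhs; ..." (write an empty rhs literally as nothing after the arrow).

  | aaa => aa => a
  | bbbab => bbbb
  | bbaabbabbb => bbabbabbb => bbbbabbb => bbbbbbb
  | baabaaab => babaaab => bbaaab => bbaab => bbab => bbb

aa->a; ab->; ba->b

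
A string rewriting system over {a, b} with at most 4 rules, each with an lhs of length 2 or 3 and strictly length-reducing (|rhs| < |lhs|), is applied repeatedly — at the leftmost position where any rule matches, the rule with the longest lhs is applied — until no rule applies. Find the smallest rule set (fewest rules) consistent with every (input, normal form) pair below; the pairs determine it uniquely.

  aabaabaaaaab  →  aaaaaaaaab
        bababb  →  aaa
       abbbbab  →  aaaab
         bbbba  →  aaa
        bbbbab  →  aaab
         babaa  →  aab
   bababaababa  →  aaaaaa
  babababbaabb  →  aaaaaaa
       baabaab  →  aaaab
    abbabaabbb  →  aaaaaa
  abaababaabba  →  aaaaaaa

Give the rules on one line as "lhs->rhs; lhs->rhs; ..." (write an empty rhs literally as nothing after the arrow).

ba->a; baa->ab; bb->a

  | aabaabaaaaab => aaabbaaaaab => aaaaaaaaab
  | bababb => ababb => aabb => aaa
  | abbbbab => aabbab => aaaab
  | bbbba => abba => aaa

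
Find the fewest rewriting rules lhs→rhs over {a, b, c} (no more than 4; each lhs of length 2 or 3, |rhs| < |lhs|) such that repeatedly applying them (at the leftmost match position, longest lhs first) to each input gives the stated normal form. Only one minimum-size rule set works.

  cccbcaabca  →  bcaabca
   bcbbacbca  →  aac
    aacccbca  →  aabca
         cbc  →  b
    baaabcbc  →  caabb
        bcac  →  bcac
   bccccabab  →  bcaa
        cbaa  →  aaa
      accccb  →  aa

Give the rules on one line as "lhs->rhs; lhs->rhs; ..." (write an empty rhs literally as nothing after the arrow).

ba->c; cb->a; cbc->b; ccc->

  | cccbcaabca => bcaabca
  | bcbbacbca => babacbca => cbacbca => aacbca => aaba => aac
  | aacccbca => aabca
  | cbc => b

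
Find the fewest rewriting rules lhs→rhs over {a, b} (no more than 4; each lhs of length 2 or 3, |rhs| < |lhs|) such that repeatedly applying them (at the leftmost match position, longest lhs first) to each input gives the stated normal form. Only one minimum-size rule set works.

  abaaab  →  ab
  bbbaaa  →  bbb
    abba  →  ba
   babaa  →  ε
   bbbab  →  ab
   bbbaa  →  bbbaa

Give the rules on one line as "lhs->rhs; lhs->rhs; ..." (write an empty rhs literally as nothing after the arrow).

aaa->; aba->aa; abb->b; bab->ab

  | abaaab => aaaab => ab
  | bbbaaa => bbb
  | abba => ba
  | babaa => abaa => aaa => ε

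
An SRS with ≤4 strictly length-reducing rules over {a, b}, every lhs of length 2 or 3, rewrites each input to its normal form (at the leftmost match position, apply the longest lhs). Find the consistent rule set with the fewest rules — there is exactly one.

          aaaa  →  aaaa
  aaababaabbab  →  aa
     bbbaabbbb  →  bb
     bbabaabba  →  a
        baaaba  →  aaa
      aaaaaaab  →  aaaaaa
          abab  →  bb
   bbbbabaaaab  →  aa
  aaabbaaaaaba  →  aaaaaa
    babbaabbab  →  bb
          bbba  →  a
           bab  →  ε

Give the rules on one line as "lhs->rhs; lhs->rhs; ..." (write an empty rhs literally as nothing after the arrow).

  | aaaa
  | aaababaabbab => aaabaabbab => aaaabbab => aaabab => aaab => aa
  | bbbaabbbb => bbaabbbb => baabbbb => aabbbb => abbb => bb
  | bbabaabba => babaabba => abaabba => babba => abba => ba => a

aab->a; ab->; aba->b; ba->a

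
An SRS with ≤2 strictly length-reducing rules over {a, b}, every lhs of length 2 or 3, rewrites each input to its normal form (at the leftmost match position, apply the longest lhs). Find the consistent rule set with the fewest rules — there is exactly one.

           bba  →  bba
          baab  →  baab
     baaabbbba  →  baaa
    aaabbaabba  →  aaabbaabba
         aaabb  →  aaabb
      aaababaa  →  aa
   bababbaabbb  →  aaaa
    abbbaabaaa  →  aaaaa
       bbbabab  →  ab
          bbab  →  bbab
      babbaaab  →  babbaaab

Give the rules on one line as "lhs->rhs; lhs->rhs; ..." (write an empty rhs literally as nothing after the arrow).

  | bba
  | baab
  | baaabbbba => baaaaba => baaa
  | aaabbaabba

aba->; bbb->a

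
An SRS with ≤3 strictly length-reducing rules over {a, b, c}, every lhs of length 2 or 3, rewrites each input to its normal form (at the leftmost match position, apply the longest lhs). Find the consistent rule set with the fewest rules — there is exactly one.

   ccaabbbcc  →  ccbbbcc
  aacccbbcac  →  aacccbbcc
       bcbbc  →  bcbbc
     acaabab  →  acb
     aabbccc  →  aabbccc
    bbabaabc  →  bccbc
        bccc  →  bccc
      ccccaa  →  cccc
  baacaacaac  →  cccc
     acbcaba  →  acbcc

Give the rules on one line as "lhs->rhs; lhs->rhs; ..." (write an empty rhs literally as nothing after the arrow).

aca->; ba->c; ca->c

  | ccaabbbcc => ccabbbcc => ccbbbcc
  | aacccbbcac => aacccbbcc
  | bcbbc
  | acaabab => abab => acb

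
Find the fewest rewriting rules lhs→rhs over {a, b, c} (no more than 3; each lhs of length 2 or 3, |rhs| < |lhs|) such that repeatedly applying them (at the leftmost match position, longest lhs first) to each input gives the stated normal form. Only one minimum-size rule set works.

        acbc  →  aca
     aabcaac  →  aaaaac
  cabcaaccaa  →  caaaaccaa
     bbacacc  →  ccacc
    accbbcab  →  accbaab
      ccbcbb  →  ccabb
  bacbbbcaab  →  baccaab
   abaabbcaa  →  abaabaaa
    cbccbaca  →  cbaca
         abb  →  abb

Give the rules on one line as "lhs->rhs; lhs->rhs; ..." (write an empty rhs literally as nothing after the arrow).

  | acbc => aca
  | aabcaac => aaaaac
  | cabcaaccaa => caaaaccaa
  | bbacacc => ccacc

bba->c; bc->a; bcc->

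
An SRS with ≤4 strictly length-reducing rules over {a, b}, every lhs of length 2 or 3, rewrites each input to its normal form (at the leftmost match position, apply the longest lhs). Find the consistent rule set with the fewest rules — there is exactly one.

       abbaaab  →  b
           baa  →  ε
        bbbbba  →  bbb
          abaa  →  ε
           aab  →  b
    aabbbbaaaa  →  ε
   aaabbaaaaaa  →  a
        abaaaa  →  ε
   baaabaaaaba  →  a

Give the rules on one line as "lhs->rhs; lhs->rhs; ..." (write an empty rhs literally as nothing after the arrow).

aa->; ab->b; ba->a; bba->

  | abbaaab => bbaaab => aab => b
  | baa => aa => ε
  | bbbbba => bbb
  | abaa => baa => aa => ε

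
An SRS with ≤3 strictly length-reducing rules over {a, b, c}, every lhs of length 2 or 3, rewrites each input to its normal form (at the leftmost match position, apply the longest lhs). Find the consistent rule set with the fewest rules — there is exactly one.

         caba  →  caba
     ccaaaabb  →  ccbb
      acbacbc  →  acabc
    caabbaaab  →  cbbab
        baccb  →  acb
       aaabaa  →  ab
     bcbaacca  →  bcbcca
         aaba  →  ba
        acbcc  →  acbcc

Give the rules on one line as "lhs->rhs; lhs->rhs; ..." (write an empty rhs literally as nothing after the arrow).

aa->; bac->a

  | caba
  | ccaaaabb => ccaabb => ccbb
  | acbacbc => acabc
  | caabbaaab => cbbaaab => cbbab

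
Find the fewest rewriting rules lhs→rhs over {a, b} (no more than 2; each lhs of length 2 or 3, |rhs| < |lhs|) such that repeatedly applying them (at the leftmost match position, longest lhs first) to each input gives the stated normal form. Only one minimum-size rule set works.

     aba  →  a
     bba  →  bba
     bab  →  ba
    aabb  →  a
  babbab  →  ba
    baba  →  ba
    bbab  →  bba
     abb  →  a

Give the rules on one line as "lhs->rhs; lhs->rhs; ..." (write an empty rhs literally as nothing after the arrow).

aa->a; ab->a

  | aba => aa => a
  | bba
  | bab => ba
  | aabb => abb => ab => a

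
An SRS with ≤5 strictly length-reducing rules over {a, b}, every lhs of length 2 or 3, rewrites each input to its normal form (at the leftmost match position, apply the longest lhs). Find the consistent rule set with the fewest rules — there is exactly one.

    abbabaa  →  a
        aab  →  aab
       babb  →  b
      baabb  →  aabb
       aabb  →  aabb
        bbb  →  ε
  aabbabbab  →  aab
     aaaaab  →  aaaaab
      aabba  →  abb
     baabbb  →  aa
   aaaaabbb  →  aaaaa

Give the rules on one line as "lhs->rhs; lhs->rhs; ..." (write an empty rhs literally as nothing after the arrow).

  | abbabaa => abaa => bba => ba => a
  | aab
  | babb => b
  | baabb => aabb

aba->bb; ba->a; bab->; bbb->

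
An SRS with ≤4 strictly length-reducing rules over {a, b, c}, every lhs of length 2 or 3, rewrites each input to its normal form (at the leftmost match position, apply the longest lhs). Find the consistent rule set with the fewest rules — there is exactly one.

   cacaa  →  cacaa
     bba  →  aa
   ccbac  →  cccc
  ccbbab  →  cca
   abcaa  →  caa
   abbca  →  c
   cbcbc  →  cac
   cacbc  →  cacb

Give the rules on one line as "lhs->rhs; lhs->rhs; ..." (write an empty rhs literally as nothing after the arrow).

ab->; ba->c; bb->a; bc->b

  | cacaa
  | bba => aa
  | ccbac => cccc
  | ccbbab => ccaab => cca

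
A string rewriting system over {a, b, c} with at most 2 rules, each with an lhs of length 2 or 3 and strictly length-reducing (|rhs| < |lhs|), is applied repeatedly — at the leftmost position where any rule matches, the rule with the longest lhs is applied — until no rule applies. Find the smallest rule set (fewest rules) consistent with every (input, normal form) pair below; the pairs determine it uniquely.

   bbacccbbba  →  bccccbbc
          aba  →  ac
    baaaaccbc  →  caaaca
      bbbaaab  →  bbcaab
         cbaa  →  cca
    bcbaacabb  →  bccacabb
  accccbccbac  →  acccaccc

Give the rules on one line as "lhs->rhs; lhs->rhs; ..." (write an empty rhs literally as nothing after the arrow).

ba->c; cbc->a

  | bbacccbbba => bccccbbba => bccccbbc
  | aba => ac
  | baaaaccbc => caaaccbc => caaaca
  | bbbaaab => bbcaab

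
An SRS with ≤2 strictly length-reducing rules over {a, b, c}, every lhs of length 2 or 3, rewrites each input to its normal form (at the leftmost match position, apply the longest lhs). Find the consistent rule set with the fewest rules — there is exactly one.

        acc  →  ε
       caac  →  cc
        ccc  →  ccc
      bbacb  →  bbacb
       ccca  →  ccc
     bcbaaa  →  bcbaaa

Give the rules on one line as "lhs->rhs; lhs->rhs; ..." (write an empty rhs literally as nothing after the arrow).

  | acc => ε
  | caac => cac => cc
  | ccc
  | bbacb

acc->; ca->c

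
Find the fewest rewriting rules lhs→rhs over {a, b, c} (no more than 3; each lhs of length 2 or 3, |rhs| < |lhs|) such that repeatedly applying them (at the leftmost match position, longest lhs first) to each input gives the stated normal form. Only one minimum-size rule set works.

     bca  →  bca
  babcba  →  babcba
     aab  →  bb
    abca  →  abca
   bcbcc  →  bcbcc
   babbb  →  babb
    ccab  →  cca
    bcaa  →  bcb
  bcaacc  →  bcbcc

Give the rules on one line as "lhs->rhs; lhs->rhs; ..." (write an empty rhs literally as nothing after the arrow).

  | bca
  | babcba
  | aab => bb
  | abca

aa->b; bbb->bb; cab->ca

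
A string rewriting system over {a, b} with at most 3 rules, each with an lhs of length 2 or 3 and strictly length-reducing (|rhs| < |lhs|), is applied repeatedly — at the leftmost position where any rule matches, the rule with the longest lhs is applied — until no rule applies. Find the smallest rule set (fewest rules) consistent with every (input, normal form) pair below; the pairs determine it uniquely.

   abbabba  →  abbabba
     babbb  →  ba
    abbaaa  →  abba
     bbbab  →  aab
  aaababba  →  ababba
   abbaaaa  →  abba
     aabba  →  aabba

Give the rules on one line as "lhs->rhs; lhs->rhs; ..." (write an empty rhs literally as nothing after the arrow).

  | abbabba
  | babbb => baa => ba
  | abbaaa => abbaa => abba
  | bbbab => aab

aaa->a; baa->ba; bbb->a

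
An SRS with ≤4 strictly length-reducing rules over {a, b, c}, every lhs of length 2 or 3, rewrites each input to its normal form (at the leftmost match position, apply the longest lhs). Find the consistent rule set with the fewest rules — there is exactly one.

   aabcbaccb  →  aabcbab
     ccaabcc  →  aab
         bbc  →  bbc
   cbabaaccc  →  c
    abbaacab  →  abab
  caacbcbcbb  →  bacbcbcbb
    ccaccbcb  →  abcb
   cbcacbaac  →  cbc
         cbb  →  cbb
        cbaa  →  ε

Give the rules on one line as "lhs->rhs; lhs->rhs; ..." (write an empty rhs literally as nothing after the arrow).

  | aabcbaccb => aabcbab
  | ccaabcc => aabcc => aab
  | bbc
  | cbabaaccc => cbaaccc => caccc => ccc => c

baa->a; ca->; caa->ba; cc->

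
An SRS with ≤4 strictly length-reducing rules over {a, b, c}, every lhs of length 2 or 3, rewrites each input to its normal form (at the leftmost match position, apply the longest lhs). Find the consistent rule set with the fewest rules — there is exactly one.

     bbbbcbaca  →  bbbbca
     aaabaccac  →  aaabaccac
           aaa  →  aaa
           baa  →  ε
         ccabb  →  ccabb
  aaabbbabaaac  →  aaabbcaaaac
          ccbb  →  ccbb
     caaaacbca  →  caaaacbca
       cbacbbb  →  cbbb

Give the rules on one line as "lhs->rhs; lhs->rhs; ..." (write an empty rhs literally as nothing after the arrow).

baa->; bab->ca; cba->

  | bbbbcbaca => bbbbca
  | aaabaccac
  | aaa
  | baa => ε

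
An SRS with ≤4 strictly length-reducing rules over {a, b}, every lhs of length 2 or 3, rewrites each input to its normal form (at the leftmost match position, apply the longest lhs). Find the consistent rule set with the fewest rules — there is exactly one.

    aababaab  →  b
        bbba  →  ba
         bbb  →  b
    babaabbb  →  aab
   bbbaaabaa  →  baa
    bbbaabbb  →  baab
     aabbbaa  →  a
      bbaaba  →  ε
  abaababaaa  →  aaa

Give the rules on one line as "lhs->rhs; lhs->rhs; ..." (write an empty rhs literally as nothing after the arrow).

aba->bb; bab->; bb->; bba->

  | aababaab => abbbaab => abaab => bbab => b
  | bbba => ba
  | bbb => b
  | babaabbb => aabbb => aab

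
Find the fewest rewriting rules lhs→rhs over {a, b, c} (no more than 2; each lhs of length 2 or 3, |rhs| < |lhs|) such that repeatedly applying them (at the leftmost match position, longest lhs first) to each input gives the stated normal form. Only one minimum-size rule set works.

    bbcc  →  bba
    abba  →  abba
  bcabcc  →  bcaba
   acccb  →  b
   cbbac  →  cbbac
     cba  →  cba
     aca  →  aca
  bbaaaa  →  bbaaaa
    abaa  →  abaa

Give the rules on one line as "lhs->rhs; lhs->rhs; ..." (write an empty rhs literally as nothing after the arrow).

  | bbcc => bba
  | abba
  | bcabcc => bcaba
  | acccb => aacb => b

aac->; cc->a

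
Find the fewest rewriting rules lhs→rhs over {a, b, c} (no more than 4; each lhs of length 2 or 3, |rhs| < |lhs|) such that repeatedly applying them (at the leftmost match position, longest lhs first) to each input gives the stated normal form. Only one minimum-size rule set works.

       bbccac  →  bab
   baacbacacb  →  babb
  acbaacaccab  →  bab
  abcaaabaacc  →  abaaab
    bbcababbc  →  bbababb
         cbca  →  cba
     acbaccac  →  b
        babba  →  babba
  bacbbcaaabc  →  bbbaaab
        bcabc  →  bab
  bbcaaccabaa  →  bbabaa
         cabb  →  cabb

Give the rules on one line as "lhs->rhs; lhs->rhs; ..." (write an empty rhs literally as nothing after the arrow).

ac->; bc->b; bcc->ab

  | bbccac => babac => bab
  | baacbacacb => babacacb => babacb => babb
  | acbaacaccab => baacaccab => baaccab => bacab => bab
  | abcaaabaacc => abaaabaacc => abaaabac => abaaab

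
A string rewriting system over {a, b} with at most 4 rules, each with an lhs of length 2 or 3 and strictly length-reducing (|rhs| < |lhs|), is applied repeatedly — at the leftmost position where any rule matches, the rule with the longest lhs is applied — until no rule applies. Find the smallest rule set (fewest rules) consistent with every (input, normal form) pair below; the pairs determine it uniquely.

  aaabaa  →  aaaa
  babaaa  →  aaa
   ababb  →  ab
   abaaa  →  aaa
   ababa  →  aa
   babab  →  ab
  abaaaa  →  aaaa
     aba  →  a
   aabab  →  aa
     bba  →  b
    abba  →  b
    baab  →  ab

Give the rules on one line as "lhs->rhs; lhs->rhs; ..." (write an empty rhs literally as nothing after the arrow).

  | aaabaa => aaaa
  | babaaa => aaa
  | ababb => ab
  | abaaa => aaa

abb->bb; ba->; bab->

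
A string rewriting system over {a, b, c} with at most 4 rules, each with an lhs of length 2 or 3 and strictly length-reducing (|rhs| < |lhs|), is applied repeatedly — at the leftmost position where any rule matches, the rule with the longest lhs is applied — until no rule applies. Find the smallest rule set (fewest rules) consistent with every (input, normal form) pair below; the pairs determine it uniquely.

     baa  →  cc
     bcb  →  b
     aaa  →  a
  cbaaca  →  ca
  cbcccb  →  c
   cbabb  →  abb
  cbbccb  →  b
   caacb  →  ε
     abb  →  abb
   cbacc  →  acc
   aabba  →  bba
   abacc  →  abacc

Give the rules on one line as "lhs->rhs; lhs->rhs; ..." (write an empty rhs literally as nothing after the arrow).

aa->; baa->cc; cb->; ccb->

  | baa => cc
  | bcb => b
  | aaa => a
  | cbaaca => aaca => ca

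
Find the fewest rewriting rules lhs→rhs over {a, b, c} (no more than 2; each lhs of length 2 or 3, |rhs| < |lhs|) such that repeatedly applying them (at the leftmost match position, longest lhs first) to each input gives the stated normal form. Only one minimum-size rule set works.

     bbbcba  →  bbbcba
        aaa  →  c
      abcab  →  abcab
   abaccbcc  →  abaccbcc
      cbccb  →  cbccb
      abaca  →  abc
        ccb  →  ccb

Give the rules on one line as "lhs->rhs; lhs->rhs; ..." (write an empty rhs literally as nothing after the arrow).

aaa->c; aca->c

  | bbbcba
  | aaa => c
  | abcab
  | abaccbcc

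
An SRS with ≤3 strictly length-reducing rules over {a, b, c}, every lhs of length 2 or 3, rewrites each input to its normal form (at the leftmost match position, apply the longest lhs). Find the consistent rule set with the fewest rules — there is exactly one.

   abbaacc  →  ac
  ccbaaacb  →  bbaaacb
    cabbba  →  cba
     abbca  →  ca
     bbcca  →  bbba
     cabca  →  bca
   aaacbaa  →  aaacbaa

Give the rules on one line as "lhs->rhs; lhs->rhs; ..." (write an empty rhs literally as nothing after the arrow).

ab->c; abb->; cc->b

  | abbaacc => aacc => aab => ac
  | ccbaaacb => bbaaacb
  | cabbba => cba
  | abbca => ca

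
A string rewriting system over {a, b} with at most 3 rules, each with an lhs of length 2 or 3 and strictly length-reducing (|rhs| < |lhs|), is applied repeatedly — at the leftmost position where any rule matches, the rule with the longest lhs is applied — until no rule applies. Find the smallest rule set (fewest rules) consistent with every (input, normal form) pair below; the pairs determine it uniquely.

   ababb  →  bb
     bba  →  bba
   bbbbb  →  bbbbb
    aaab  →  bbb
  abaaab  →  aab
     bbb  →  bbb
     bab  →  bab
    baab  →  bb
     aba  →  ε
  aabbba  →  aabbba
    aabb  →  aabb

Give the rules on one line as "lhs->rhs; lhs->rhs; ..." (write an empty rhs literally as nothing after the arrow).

aaa->bb; aba->; baa->b

  | ababb => bb
  | bba
  | bbbbb
  | aaab => bbb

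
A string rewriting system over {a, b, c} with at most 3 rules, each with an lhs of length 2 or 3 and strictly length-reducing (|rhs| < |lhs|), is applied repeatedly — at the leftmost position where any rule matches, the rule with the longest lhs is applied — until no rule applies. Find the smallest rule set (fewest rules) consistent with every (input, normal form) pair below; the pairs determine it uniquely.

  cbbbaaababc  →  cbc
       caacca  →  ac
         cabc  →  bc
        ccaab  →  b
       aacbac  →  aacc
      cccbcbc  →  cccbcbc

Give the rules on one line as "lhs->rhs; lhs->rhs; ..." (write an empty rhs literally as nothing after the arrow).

  | cbbbaaababc => cbbaababc => cbababc => cbabc => cbc
  | caacca => acca => ac
  | cabc => bc
  | ccaab => cab => b

ba->; ca->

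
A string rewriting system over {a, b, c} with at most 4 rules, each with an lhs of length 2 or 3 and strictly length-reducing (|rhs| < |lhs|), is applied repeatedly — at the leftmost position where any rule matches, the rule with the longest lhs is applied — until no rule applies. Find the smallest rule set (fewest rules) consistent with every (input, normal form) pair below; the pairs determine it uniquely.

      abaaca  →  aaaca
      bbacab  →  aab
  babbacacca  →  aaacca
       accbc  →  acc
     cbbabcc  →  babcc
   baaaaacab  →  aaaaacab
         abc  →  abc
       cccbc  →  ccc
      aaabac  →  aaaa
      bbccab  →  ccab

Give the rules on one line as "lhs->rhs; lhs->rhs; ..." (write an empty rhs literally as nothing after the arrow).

  | abaaca => aaaca
  | bbacab => baab => aab
  | babbacacca => babaacca => baaacca => aaacca
  | accbc => acc

baa->aa; bac->a; bbc->c; cb->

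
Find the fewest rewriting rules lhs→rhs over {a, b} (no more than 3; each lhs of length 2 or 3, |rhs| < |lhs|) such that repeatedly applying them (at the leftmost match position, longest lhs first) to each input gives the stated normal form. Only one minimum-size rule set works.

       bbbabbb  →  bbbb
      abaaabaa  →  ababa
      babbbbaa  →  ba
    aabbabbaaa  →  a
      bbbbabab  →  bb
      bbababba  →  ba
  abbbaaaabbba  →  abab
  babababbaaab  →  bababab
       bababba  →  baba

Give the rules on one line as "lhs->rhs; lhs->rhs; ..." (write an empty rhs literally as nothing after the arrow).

  | bbbabbb => bbbb
  | abaaabaa => abaabaa => ababaa => ababa
  | babbbbaa => babba => ba
  | aabbabbaaa => abbabbaaa => abbaaa => aaa => aa => a

aa->a; bba->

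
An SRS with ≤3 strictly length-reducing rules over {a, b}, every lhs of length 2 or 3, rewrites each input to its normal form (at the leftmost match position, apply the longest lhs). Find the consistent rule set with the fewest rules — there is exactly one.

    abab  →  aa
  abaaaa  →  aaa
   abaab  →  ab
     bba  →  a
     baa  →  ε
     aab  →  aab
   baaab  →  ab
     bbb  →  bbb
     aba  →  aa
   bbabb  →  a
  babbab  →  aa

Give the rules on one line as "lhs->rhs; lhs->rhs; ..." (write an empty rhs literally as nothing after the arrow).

  | abab => aa
  | abaaaa => aaa
  | abaab => ab
  | bba => ba => a

ba->a; baa->; bab->a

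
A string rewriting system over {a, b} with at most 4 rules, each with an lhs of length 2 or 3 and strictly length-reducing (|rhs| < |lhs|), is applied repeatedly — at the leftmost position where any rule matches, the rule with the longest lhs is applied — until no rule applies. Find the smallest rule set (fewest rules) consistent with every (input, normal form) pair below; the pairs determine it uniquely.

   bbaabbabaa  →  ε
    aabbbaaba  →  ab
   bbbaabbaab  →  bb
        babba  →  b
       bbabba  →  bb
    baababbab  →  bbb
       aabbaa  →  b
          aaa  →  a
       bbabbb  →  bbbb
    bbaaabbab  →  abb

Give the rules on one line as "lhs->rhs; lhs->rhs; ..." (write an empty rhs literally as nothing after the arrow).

aa->a; aba->b; ba->

  | bbaabbabaa => babbabaa => bbabaa => bbaa => ba => ε
  | aabbbaaba => abbbaaba => abbaba => abba => ab
  | bbbaabbaab => bbabbaab => bbbaab => bbab => bb
  | babba => bba => b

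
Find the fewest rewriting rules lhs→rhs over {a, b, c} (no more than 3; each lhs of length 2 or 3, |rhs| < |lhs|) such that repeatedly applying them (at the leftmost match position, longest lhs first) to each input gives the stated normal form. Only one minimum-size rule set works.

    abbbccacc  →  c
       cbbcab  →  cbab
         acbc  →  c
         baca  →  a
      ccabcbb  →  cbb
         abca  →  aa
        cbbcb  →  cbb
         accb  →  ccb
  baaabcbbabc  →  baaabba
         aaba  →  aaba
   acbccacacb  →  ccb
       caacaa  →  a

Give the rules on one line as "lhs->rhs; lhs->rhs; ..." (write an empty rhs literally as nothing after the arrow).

ac->c; bc->; ca->

  | abbbccacc => abbcacc => abacc => abcc => ac => c
  | cbbcab => cbab
  | acbc => cbc => c
  | baca => bca => a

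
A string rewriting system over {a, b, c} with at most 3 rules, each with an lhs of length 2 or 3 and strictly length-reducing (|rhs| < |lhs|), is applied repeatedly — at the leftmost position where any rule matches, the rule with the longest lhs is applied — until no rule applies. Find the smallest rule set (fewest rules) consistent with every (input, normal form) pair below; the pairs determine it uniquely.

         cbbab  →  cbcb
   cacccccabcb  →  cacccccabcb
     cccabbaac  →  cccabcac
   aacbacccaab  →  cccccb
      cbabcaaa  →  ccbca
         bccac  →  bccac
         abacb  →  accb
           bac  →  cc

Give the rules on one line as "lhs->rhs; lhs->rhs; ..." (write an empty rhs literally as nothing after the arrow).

  | cbbab => cbcb
  | cacccccabcb
  | cccabbaac => cccabcac
  | aacbacccaab => cbacccaab => cccccaab => cccccb

aa->; ba->c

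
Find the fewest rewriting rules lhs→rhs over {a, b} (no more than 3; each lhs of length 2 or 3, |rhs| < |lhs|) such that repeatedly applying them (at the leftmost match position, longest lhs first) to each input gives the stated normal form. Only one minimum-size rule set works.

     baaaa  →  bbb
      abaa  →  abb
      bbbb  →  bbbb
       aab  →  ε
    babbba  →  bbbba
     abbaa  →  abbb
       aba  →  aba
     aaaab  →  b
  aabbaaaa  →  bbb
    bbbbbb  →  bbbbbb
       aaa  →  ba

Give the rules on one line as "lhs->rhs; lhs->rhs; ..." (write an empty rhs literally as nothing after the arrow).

  | baaaa => bbaa => bbb
  | abaa => abb
  | bbbb
  | aab => ε

aa->b; aab->; bab->bb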